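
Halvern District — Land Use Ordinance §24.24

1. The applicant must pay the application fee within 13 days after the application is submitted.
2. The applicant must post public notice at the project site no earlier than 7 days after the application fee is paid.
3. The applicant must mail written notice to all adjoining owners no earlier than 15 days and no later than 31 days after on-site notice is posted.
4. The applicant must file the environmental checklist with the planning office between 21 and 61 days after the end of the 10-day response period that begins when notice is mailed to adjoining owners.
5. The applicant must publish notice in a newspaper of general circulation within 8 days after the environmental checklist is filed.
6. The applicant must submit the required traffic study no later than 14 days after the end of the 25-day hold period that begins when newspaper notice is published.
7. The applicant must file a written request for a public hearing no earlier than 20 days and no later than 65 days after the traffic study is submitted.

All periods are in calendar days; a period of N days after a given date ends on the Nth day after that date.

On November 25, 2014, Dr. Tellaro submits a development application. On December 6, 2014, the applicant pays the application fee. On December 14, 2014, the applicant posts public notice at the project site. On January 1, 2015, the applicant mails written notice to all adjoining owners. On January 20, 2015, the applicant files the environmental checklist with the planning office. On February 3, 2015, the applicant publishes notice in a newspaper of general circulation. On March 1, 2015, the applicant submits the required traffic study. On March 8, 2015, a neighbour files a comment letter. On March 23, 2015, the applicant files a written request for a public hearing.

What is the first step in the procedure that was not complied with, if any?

Step 1 — counting 13 days from November 25, 2014 (when the application is submitted) gives a deadline of December 8, 2014; completed December 6, 2014, before the deadline.
Step 2 — must wait 7 days from December 6, 2014 (when the application fee is paid), so not before December 13, 2014; December 14, 2014 is on or after that date.
Step 3 — 15 and 31 days from December 14, 2014 (when on-site notice is posted) are December 29, 2014 and January 14, 2015 respectively; January 1, 2015 falls inside that range.
Step 4 — 21 and 61 days from January 11, 2015 (end of the 10-day response period, which began when notice is mailed to adjoining owners on January 1, 2015) are February 1, 2015 and March 13, 2015 respectively; January 20, 2015 is 12 days too early.
The procedure was therefore not followed at step 4.

Step 4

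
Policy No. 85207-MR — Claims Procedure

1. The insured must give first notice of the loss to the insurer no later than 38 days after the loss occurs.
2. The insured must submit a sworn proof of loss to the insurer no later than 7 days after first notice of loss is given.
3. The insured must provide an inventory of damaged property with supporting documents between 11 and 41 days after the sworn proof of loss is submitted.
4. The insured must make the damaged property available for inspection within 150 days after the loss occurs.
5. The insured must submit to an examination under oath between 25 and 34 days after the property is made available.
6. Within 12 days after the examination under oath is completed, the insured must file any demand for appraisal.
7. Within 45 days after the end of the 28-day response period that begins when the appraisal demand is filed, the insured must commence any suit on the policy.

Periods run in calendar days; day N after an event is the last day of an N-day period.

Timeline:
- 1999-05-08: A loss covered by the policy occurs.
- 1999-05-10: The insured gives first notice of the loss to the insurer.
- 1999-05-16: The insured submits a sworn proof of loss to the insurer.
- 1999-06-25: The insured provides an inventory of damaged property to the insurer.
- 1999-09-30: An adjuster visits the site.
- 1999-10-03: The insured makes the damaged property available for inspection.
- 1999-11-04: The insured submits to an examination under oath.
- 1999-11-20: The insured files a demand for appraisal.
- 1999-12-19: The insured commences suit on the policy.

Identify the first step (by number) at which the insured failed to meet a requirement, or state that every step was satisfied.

Step 1: 38 days after 1999-05-08 (when the loss occurs) is 1999-06-15; done 1999-05-10 — timely.
Step 2: 7 days after 1999-05-10 (when first notice of loss is given) is 1999-05-17; done 1999-05-16 — timely.
Step 3: the window is 11–41 days after 1999-05-16 (when the sworn proof of loss is submitted), so 1999-05-27 through 1999-06-26; 1999-06-25 falls inside that range.
Step 4: 150 days after 1999-05-08 (when the loss occurs) is 1999-10-05; completed 1999-10-03, before the deadline.
Step 5: the window is 25–34 days after 1999-10-03 (when the property is made available), so 1999-10-28 through 1999-11-06; done 1999-11-04, which is between those dates.
Step 6: 12 days after 1999-11-04 (when the examination under oath is completed) is 1999-11-16; not done until 1999-11-20, 4 days after the deadline.
The analysis stops there.

Step 6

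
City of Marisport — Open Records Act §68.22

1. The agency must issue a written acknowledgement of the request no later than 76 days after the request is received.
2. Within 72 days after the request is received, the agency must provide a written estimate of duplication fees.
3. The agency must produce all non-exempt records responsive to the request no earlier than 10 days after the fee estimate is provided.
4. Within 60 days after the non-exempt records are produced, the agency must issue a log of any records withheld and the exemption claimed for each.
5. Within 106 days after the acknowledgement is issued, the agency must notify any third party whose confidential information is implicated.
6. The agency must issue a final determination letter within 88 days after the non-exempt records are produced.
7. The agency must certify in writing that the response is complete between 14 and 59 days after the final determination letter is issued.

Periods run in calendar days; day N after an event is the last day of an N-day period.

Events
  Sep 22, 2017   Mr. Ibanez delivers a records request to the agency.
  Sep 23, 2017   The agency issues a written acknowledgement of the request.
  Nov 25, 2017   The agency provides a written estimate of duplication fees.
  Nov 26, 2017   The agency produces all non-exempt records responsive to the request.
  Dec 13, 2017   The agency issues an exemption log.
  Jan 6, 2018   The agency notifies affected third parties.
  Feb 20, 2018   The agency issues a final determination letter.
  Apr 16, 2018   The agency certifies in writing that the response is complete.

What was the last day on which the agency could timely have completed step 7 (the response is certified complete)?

Step 7 runs from Feb 20, 2018, when the final determination letter is issued. The window is 14–59 days after Feb 20, 2018; it closes on Apr 20, 2018.

Apr 20, 2018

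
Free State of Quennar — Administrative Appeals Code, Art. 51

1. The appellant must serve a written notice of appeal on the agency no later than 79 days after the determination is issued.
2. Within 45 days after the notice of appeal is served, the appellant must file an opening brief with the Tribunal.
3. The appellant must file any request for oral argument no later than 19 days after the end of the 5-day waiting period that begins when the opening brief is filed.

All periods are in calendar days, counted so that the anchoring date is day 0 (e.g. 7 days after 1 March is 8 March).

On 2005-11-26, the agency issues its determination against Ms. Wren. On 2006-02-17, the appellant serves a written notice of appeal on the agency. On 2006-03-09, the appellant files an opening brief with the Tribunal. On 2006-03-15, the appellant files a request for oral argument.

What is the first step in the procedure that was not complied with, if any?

Step 1

Step 1 — counting 79 days from 2005-11-26 (when the determination is issued) gives a deadline of 2006-02-13; not done until 2006-02-17, 4 days after the deadline.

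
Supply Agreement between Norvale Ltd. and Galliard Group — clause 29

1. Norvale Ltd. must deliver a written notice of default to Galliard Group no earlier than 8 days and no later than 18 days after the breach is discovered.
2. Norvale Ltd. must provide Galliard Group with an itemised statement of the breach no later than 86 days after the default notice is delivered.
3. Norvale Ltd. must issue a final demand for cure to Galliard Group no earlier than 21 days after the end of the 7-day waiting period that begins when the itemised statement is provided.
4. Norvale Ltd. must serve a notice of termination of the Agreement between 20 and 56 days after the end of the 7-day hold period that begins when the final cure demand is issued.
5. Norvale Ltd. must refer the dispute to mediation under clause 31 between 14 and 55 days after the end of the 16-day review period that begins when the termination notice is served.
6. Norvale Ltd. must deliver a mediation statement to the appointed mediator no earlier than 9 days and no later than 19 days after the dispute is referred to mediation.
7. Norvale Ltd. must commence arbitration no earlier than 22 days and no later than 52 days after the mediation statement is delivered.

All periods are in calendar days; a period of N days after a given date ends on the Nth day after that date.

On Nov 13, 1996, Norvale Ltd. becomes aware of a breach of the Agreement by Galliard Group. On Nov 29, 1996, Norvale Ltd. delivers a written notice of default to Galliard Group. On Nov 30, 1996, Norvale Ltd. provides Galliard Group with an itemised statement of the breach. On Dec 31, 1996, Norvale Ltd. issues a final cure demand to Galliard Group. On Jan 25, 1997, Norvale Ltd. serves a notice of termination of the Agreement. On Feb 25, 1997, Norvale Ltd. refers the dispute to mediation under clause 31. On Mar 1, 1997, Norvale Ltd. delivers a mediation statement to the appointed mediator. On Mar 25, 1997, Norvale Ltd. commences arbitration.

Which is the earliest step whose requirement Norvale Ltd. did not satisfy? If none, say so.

(1) the permitted window runs from Nov 13, 1996 + 8 = Nov 21, 1996 to Nov 13, 1996 + 18 = Dec 1, 1996; Nov 29, 1996 falls inside that range.
(2) due by Nov 29, 1996 + 86 days = Feb 23, 1997; completed Nov 30, 1996, before the deadline.
(3) permitted from Dec 7, 1996 + 21 days = Dec 28, 1996 onward; Dec 31, 1996 is on or after that date.
(4) the permitted window runs from Jan 7, 1997 + 20 = Jan 27, 1997 to Jan 7, 1997 + 56 = Mar 4, 1997; done Jan 25, 1997 — 2 days before the window opened.

Step 4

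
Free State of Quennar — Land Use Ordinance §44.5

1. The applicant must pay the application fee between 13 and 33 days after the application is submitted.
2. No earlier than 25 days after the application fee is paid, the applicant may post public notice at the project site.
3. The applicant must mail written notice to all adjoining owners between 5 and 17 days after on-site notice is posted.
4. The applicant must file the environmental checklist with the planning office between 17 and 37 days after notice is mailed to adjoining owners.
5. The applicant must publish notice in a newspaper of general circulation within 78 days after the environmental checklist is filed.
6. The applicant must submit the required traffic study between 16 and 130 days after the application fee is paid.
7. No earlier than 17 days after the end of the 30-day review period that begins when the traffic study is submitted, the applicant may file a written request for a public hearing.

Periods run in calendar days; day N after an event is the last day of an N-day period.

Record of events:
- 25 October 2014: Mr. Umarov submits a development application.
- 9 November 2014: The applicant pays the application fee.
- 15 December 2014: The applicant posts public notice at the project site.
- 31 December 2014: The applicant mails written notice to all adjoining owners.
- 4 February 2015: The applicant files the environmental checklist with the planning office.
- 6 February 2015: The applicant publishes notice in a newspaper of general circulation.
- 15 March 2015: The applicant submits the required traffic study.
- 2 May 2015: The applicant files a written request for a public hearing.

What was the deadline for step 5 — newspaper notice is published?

23 April 2015

Step 5 runs from 4 February 2015, when the environmental checklist is filed. 78 days after 4 February 2015 is 23 April 2015.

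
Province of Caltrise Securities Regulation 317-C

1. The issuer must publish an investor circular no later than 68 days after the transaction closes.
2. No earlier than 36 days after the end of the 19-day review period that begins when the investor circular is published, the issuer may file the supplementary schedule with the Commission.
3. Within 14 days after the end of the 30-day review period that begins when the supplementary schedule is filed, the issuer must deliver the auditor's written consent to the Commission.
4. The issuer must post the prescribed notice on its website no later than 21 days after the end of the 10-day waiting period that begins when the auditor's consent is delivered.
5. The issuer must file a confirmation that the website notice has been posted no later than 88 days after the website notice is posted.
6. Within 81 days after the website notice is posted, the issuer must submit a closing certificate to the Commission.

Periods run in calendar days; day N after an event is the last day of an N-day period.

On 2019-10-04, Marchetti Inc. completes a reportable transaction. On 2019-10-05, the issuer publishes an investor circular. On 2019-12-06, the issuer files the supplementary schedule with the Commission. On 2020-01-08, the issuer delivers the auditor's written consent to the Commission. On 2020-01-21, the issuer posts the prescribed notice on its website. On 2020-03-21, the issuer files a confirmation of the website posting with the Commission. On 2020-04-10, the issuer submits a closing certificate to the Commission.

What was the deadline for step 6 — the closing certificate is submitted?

Step 6 runs from 2020-01-21, when the website notice is posted. 81 days after 2020-01-21 is 2020-04-11.

2020-04-11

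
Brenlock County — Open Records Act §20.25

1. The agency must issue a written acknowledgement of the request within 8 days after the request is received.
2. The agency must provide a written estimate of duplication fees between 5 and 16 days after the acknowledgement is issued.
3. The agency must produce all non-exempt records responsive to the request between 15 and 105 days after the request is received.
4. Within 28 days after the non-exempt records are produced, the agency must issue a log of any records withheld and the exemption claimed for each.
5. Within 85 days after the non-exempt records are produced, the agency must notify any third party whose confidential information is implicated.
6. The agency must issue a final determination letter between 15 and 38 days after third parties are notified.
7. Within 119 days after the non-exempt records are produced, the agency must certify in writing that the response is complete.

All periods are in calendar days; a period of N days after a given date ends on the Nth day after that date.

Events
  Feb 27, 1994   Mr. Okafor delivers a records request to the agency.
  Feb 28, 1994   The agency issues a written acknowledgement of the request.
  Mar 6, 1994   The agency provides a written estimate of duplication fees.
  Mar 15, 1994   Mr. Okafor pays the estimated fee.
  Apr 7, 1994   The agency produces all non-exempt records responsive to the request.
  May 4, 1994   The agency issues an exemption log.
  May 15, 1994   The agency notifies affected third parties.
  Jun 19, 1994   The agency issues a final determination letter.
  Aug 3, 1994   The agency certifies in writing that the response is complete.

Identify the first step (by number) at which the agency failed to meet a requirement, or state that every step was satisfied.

Step 1: 8 days after Feb 27, 1994 (when the request is received) is Mar 7, 1994; Feb 28, 1994 is within that limit.
Step 2: the window is 5–16 days after Feb 28, 1994 (when the acknowledgement is issued), so Mar 5, 1994 through Mar 16, 1994; Mar 6, 1994 falls inside that range.
Step 3: the window is 15–105 days after Feb 27, 1994 (when the request is received), so Mar 14, 1994 through Jun 12, 1994; done Apr 7, 1994 — within the window.
Step 4: 28 days after Apr 7, 1994 (when the non-exempt records are produced) is May 5, 1994; completed May 4, 1994, before the deadline.
Step 5: 85 days after Apr 7, 1994 (when the non-exempt records are produced) is Jul 1, 1994; completed May 15, 1994, before the deadline.
Step 6: the window is 15–38 days after May 15, 1994 (when third parties are notified), so May 30, 1994 through Jun 22, 1994; done Jun 19, 1994, which is between those dates.
Step 7: 119 days after Apr 7, 1994 (when the non-exempt records are produced) is Aug 4, 1994; completed Aug 3, 1994, before the deadline.

None — every step was satisfied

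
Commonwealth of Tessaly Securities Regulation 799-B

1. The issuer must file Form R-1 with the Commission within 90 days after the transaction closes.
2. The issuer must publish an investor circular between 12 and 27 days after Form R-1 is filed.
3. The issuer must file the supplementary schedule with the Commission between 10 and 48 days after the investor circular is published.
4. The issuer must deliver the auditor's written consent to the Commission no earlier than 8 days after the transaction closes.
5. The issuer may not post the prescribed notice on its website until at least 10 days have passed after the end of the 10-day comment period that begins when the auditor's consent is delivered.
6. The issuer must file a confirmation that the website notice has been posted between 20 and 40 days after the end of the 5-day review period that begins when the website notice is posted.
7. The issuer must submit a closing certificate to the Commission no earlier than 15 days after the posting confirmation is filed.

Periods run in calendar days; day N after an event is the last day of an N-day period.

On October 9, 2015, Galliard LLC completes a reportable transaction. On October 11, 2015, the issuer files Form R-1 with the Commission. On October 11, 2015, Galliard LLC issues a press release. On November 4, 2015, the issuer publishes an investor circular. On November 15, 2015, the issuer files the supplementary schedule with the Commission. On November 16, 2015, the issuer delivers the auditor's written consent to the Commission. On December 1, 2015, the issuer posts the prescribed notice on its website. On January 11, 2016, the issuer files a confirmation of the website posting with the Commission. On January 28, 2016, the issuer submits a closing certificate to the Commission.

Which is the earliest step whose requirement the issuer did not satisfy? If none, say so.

Step 1 — counting 90 days from October 9, 2015 (when the transaction closes) gives a deadline of January 7, 2016; done October 11, 2015 — timely.
Step 2 — 12 and 27 days from October 11, 2015 (when Form R-1 is filed) are October 23, 2015 and November 7, 2015 respectively; November 4, 2015 falls inside that range.
Step 3 — 10 and 48 days from November 4, 2015 (when the investor circular is published) are November 14, 2015 and December 22, 2015 respectively; done November 15, 2015, which is between those dates.
Step 4 — must wait 8 days from October 9, 2015 (when the transaction closes), so not before October 17, 2015; November 16, 2015 is on or after that date.
Step 5 — must wait 10 days from November 26, 2015 (end of the 10-day comment period, which began when the auditor's consent is delivered on November 16, 2015), so not before December 6, 2015; acted on December 1, 2015, 5 days prematurely.

Step 5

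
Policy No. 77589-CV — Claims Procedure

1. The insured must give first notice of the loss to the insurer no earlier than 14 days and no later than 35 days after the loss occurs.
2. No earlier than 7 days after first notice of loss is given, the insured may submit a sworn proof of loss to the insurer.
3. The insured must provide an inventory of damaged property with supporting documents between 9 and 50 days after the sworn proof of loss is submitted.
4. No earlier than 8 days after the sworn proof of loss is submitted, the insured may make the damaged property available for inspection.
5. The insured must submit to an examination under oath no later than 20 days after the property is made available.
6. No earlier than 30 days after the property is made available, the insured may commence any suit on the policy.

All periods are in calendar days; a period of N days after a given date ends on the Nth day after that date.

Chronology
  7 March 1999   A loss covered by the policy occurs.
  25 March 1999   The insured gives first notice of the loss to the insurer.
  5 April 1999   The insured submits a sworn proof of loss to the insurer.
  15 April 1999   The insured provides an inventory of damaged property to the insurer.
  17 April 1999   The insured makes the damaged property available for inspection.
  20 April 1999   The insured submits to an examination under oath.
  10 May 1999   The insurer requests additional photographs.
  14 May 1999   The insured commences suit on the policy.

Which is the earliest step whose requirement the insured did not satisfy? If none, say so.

Step 1 — 14 and 35 days from 7 March 1999 (when the loss occurs) are 21 March 1999 and 11 April 1999 respectively; done 25 March 1999, which is between those dates.
Step 2 — must wait 7 days from 25 March 1999 (when first notice of loss is given), so not before 1 April 1999; done 5 April 1999, after the minimum wait.
Step 3 — 9 and 50 days from 5 April 1999 (when the sworn proof of loss is submitted) are 14 April 1999 and 25 May 1999 respectively; 15 April 1999 falls inside that range.
Step 4 — must wait 8 days from 5 April 1999 (when the sworn proof of loss is submitted), so not before 13 April 1999; done 17 April 1999 — permitted.
Step 5 — counting 20 days from 17 April 1999 (when the property is made available) gives a deadline of 7 May 1999; 20 April 1999 is within that limit.
Step 6 — must wait 30 days from 17 April 1999 (when the property is made available), so not before 17 May 1999; 14 May 1999 is 3 days before the earliest permitted date.
The analysis stops there.

Step 6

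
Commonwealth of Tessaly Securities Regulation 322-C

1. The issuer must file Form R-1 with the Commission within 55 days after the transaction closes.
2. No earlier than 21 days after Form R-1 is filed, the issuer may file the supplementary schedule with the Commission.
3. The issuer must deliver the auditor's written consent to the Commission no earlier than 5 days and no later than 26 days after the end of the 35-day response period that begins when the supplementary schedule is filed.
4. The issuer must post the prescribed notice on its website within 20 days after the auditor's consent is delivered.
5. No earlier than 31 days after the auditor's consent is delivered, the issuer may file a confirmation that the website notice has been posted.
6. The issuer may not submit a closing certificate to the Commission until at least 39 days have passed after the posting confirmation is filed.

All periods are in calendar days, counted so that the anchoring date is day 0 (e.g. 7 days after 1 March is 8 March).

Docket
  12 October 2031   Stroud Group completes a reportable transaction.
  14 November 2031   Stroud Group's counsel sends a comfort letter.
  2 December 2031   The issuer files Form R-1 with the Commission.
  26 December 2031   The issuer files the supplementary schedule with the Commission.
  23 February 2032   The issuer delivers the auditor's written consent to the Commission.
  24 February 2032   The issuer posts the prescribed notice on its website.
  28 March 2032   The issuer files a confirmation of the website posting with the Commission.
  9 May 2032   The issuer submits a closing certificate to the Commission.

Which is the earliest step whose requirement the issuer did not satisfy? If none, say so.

None — every step was satisfied

(1) due by 12 October 2031 + 55 days = 6 December 2031; done 2 December 2031 — timely.
(2) permitted from 2 December 2031 + 21 days = 23 December 2031 onward; 26 December 2031 is on or after that date.
(3) the permitted window runs from 30 January 2032 + 5 = 4 February 2032 to 30 January 2032 + 26 = 25 February 2032; done 23 February 2032 — within the window.
(4) due by 23 February 2032 + 20 days = 14 March 2032; completed 24 February 2032, before the deadline.
(5) permitted from 23 February 2032 + 31 days = 25 March 2032 onward; done 28 March 2032, after the minimum wait.
(6) permitted from 28 March 2032 + 39 days = 6 May 2032 onward; done 9 May 2032, after the minimum wait.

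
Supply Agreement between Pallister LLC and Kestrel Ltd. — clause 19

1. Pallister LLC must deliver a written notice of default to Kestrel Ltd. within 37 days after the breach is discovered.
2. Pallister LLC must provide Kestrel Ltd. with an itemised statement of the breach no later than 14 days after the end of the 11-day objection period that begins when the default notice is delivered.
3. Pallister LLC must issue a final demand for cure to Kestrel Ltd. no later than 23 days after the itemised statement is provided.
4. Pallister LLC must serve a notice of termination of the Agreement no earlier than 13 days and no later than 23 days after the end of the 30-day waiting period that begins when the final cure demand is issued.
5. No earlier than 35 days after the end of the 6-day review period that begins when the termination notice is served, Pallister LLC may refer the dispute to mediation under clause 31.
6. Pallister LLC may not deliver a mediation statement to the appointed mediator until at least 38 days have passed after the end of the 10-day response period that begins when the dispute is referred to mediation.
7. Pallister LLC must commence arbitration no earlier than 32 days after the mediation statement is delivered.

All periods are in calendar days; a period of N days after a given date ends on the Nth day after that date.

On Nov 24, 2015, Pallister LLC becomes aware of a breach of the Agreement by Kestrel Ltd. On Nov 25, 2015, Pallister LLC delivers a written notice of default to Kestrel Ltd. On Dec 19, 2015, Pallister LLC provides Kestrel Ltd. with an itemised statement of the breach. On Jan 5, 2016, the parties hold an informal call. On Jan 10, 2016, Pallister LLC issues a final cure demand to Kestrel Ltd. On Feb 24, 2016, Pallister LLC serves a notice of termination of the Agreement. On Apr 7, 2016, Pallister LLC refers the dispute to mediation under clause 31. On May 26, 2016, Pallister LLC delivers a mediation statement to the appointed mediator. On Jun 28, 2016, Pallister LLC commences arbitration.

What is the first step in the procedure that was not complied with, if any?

(1) due by Nov 24, 2015 + 37 days = Dec 31, 2015; Nov 25, 2015 is within that limit.
(2) due by Dec 6, 2015 + 14 days = Dec 20, 2015; Dec 19, 2015 is within that limit.
(3) due by Dec 19, 2015 + 23 days = Jan 11, 2016; done Jan 10, 2016 — timely.
(4) the permitted window runs from Feb 9, 2016 + 13 = Feb 22, 2016 to Feb 9, 2016 + 23 = Mar 3, 2016; Feb 24, 2016 falls inside that range.
(5) permitted from Mar 1, 2016 + 35 days = Apr 5, 2016 onward; done Apr 7, 2016 — permitted.
(6) permitted from Apr 17, 2016 + 38 days = May 25, 2016 onward; done May 26, 2016, after the minimum wait.
(7) permitted from May 26, 2016 + 32 days = Jun 27, 2016 onward; done Jun 28, 2016 — permitted.

None — every step was satisfied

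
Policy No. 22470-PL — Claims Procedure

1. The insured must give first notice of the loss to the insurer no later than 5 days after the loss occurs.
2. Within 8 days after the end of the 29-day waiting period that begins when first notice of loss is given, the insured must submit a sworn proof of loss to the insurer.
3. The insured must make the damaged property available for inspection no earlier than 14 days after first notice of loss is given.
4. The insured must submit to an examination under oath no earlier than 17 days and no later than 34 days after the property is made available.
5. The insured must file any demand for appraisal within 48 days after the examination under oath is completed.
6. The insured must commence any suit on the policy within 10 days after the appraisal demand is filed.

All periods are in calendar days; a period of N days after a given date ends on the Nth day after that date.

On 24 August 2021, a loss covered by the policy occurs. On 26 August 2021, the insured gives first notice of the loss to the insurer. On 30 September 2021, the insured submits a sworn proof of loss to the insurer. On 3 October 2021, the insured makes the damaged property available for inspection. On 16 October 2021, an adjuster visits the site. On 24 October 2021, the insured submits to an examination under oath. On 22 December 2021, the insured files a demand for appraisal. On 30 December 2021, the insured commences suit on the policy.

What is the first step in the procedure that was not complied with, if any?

Step 5

Step 1 — counting 5 days from 24 August 2021 (when the loss occurs) gives a deadline of 29 August 2021; completed 26 August 2021, before the deadline.
Step 2 — counting 8 days from 24 September 2021 (end of the 29-day waiting period, which began when first notice of loss is given on 26 August 2021) gives a deadline of 2 October 2021; done 30 September 2021 — timely.
Step 3 — must wait 14 days from 26 August 2021 (when first notice of loss is given), so not before 9 September 2021; done 3 October 2021, after the minimum wait.
Step 4 — 17 and 34 days from 3 October 2021 (when the property is made available) are 20 October 2021 and 6 November 2021 respectively; done 24 October 2021 — within the window.
Step 5 — counting 48 days from 24 October 2021 (when the examination under oath is completed) gives a deadline of 11 December 2021; 22 December 2021 misses that deadline by 11 days.
The procedure was therefore not followed at step 5.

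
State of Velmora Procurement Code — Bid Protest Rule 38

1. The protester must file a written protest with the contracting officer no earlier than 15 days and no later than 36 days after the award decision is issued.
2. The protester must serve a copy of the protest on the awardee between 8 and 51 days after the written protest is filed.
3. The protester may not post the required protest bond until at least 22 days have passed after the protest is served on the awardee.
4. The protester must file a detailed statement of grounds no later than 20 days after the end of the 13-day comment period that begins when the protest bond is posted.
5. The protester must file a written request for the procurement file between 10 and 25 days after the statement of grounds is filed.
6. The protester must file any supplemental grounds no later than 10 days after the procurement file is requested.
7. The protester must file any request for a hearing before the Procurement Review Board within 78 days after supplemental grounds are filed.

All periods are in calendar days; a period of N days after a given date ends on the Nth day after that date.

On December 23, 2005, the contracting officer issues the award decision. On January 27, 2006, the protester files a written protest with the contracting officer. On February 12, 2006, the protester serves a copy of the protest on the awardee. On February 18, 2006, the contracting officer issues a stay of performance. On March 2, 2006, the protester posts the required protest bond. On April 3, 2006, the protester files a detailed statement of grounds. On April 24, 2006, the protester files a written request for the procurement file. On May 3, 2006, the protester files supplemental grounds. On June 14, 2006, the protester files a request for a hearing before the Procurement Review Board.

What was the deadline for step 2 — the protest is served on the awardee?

March 19, 2006

Step 2 runs from January 27, 2006, when the written protest is filed. The window is 8–51 days after January 27, 2006; it closes on March 19, 2006.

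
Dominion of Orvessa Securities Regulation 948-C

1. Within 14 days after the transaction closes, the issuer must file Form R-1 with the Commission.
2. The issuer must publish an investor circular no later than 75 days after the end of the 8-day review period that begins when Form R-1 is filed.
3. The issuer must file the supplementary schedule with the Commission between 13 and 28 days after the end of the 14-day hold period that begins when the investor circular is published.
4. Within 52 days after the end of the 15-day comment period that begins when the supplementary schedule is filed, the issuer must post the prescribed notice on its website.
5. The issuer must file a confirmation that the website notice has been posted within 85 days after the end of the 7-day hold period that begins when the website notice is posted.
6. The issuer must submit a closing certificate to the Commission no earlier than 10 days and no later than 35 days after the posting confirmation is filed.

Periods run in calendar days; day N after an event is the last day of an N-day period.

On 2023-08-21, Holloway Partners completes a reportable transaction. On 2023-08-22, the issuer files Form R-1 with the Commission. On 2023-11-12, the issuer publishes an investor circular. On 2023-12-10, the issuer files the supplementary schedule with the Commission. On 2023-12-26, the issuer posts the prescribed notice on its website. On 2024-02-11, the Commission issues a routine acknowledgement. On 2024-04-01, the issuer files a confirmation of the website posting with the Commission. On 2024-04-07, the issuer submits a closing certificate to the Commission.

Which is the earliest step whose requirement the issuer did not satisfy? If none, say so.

Step 5

Step 1 — counting 14 days from 2023-08-21 (when the transaction closes) gives a deadline of 2023-09-04; completed 2023-08-22, before the deadline.
Step 2 — counting 75 days from 2023-08-30 (end of the 8-day review period, which began when Form R-1 is filed on 2023-08-22) gives a deadline of 2023-11-13; completed 2023-11-12, before the deadline.
Step 3 — 13 and 28 days from 2023-11-26 (end of the 14-day hold period, which began when the investor circular is published on 2023-11-12) are 2023-12-09 and 2023-12-24 respectively; 2023-12-10 falls inside that range.
Step 4 — counting 52 days from 2023-12-25 (end of the 15-day comment period, which began when the supplementary schedule is filed on 2023-12-10) gives a deadline of 2024-02-15; 2023-12-26 is within that limit.
Step 5 — counting 85 days from 2024-01-02 (end of the 7-day hold period, which began when the website notice is posted on 2023-12-26) gives a deadline of 2024-03-27; done 2024-04-01 — 5 days late.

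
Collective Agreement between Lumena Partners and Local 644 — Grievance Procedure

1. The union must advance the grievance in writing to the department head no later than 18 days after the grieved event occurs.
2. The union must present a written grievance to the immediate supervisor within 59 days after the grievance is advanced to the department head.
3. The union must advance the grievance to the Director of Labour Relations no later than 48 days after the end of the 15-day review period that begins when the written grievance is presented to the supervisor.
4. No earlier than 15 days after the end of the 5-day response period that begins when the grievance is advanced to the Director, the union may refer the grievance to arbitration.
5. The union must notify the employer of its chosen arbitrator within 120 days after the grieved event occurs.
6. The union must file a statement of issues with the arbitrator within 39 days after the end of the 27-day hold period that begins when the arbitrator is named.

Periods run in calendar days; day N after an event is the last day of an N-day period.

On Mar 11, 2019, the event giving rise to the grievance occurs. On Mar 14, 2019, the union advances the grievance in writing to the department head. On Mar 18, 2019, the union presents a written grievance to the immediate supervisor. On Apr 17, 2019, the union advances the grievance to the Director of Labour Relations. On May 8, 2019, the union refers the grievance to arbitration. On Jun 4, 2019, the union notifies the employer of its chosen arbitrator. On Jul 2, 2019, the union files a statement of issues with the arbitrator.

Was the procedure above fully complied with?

Step 1 — counting 18 days from Mar 11, 2019 (when the grieved event occurs) gives a deadline of Mar 29, 2019; completed Mar 14, 2019, before the deadline.
Step 2 — counting 59 days from Mar 14, 2019 (when the grievance is advanced to the department head) gives a deadline of May 12, 2019; Mar 18, 2019 is within that limit.
Step 3 — counting 48 days from Apr 2, 2019 (end of the 15-day review period, which began when the written grievance is presented to the supervisor on Mar 18, 2019) gives a deadline of May 20, 2019; completed Apr 17, 2019, before the deadline.
Step 4 — must wait 15 days from Apr 22, 2019 (end of the 5-day response period, which began when the grievance is advanced to the Director on Apr 17, 2019), so not before May 7, 2019; done May 8, 2019 — permitted.
Step 5 — counting 120 days from Mar 11, 2019 (when the grieved event occurs) gives a deadline of Jul 9, 2019; done Jun 4, 2019 — timely.
Step 6 — counting 39 days from Jul 1, 2019 (end of the 27-day hold period, which began when the arbitrator is named on Jun 4, 2019) gives a deadline of Aug 9, 2019; done Jul 2, 2019 — timely.

Yes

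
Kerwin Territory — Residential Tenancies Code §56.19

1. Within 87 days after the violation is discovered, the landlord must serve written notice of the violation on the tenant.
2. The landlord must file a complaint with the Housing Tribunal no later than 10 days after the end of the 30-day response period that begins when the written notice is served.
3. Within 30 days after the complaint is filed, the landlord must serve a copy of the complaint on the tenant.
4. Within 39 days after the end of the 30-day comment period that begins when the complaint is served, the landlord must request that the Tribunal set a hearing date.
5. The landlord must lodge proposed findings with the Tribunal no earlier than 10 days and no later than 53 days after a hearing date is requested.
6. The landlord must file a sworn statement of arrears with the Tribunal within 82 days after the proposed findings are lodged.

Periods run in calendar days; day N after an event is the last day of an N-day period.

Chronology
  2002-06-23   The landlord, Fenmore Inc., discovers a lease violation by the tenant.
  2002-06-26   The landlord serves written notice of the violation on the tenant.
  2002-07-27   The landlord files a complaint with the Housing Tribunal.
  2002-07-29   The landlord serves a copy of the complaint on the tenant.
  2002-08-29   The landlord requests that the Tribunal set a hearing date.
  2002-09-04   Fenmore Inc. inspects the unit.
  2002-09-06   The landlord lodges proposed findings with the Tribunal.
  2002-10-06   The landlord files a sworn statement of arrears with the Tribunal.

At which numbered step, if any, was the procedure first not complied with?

Step 5

Step 1 — counting 87 days from 2002-06-23 (when the violation is discovered) gives a deadline of 2002-09-18; 2002-06-26 is within that limit.
Step 2 — counting 10 days from 2002-07-26 (end of the 30-day response period, which began when the written notice is served on 2002-06-26) gives a deadline of 2002-08-05; completed 2002-07-27, before the deadline.
Step 3 — counting 30 days from 2002-07-27 (when the complaint is filed) gives a deadline of 2002-08-26; done 2002-07-29 — timely.
Step 4 — counting 39 days from 2002-08-28 (end of the 30-day comment period, which began when the complaint is served on 2002-07-29) gives a deadline of 2002-10-06; 2002-08-29 is within that limit.
Step 5 — 10 and 53 days from 2002-08-29 (when a hearing date is requested) are 2002-09-08 and 2002-10-21 respectively; 2002-09-06 is 2 days too early.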